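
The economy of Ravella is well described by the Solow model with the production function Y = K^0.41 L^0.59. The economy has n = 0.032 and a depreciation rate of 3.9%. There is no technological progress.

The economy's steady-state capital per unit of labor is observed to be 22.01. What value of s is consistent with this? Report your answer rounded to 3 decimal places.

s ≈ 0.440

At the steady state, Δk = 0, so s·k^α = (n + δ)·k.
So s / (n + δ) = (k*)^(1−α) = 22.01^0.59 = 6.1965.
Therefore s = 6.1965 × (n + δ) = 6.1965 × 0.071 = 0.4400.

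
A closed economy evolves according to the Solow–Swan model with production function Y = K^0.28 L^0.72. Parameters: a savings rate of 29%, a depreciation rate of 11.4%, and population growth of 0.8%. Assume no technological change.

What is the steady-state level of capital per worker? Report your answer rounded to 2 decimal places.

k* = 3.33

At the steady state, Δk = 0, so s·k^α = (n + δ)·k.
Rearranging, k^(1−α) = s / (n + δ).
k^0.72 = 0.29 / (0.008 + 0.114) = 0.29 / 0.122 = 2.3770
k* = 2.3770^(1/0.72) ≈ 3.3286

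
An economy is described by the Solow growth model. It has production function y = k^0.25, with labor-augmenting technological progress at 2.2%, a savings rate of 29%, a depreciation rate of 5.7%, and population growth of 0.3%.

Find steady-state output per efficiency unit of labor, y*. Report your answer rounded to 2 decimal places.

y* ≈ 1.52

In steady state, investment equals break-even investment: s·k^α = (n + g + δ)·k.
Rearranging, k^(1−α) = s / (n + g + δ).
k^0.75 = 0.29 / (0.003 + 0.022 + 0.057) = 0.29 / 0.082 = 3.5366
k* = 3.5366^(1/0.75) ≈ 5.3883
y* = (k*)^α = 5.3883^0.25 ≈ 1.5236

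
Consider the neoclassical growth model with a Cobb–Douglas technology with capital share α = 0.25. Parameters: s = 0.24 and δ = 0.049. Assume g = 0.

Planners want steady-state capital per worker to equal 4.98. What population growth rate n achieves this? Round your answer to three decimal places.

In steady state, investment equals break-even investment: s·k^α = (n + δ)·k.
So s / (n + δ) = (k*)^(1−α) = 4.98^0.75 = 3.3337.
Therefore n + δ = s / 3.3337 = 0.24 / 3.3337 = 0.0720, so n = 0.0720 − 0.049 = 0.0230.

n ≈ 0.023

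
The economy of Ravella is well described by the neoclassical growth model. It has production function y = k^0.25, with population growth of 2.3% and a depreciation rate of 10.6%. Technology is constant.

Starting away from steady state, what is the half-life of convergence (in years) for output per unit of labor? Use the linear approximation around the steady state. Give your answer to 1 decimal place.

t_½ ≈ 7.2 years

Near the steady state the convergence rate is λ = (1 − α)(n + δ).
λ = (1 − 0.25) × 0.129 = 0.75 × 0.129 = 0.09675
Half-life = ln 2 / λ = 0.6931 / 0.09675 ≈ 7.16 years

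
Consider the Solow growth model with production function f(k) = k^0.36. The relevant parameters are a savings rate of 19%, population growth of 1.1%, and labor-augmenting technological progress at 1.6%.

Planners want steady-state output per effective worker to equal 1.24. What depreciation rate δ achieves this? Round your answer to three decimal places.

Steady state requires s·f(k) = (n + g + δ)·k, i.e. s·k^α = (n + g + δ)·k.
Since y* = [s/(n + g + δ)]^(α/(1−α)), we have s/(n + g + δ) = (y*)^((1−α)/α) = 1.24^1.7778 = 1.4658.
Therefore n + g + δ = s / 1.4658 = 0.19 / 1.4658 = 0.1296, so δ = 0.1296 − 0.027 = 0.1026.

δ ≈ 0.103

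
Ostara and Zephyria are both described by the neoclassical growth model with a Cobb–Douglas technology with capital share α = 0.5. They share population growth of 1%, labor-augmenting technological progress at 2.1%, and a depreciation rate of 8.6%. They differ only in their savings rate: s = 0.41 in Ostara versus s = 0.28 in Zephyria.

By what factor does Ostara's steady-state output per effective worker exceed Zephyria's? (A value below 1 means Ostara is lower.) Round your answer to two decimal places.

y*_O / y*_Z ≈ 1.46

Steady-state y* = [s/(n + g + δ)]^(α/(1−α)), so the ratio is [ (s_O/(n + g + δ)_O) / (s_Z/(n + g + δ)_Z) ]^1.
s_O/(n + g + δ)_O = 0.41/0.117 = 3.5043; s_Z/(n + g + δ)_Z = 0.28/0.117 = 2.3932.
Ratio = (3.5043/2.3932)^1 = 1.4643^1 ≈ 1.4643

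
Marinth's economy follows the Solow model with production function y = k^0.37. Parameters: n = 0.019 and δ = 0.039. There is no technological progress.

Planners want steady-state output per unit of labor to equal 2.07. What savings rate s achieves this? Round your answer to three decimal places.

At the steady state, Δk = 0, so s·k^α = (n + δ)·k.
Since y* = [s/(n + δ)]^(α/(1−α)), we have s/(n + δ) = (y*)^((1−α)/α) = 2.07^1.7027 = 3.4515.
Therefore s = 3.4515 × (n + δ) = 3.4515 × 0.058 = 0.2002.

s ≈ 0.200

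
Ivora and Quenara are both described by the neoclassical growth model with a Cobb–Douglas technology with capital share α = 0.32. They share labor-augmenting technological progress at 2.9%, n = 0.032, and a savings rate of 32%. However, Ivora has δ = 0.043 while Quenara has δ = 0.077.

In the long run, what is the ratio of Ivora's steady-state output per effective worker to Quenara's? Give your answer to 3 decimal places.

y*_I / y*_Q ≈ 1.142

Steady-state y* = [s/(n + g + δ)]^(α/(1−α)), so the ratio is [ (s_I/(n + g + δ)_I) / (s_Q/(n + g + δ)_Q) ]^0.4706.
s_I/(n + g + δ)_I = 0.32/0.104 = 3.0769; s_Q/(n + g + δ)_Q = 0.32/0.138 = 2.3188.
Ratio = (3.0769/2.3188)^0.4706 = 1.3269^0.4706 ≈ 1.1424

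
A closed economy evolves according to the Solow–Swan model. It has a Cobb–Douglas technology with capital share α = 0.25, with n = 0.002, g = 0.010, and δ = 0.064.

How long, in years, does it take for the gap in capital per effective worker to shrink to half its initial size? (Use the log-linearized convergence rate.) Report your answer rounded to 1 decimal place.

about 12.2 years

Near the steady state the convergence rate is λ = (1 − α)(n + g + δ).
λ = (1 − 0.25) × 0.076 = 0.75 × 0.076 = 0.0570
Half-life = ln 2 / λ = 0.6931 / 0.0570 ≈ 12.16 years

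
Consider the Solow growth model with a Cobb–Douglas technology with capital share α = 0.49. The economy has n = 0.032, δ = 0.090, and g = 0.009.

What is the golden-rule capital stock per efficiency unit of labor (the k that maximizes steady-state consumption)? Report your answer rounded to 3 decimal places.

The golden rule sets f'(k) = n + g + δ, i.e. α·k^(α−1) = n + g + δ.
So k^(1−α) = α / (n + g + δ) = 0.49 / 0.131 = 3.7405.
k_gold = 3.7405^(1/0.51) ≈ 13.2859

k_gold ≈ 13.286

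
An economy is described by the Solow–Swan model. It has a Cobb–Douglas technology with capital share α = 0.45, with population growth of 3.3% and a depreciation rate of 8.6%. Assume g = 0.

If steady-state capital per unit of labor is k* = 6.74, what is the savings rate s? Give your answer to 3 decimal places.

At the steady state, Δk = 0, so s·k^α = (n + δ)·k.
So s / (n + δ) = (k*)^(1−α) = 6.74^0.55 = 2.8560.
Therefore s = 2.8560 × (n + δ) = 2.8560 × 0.119 = 0.3399.

s ≈ 0.340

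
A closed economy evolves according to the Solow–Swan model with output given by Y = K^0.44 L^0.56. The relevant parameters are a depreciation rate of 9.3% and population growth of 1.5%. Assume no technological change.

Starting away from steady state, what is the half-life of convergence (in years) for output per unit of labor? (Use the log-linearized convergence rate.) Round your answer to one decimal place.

Near the steady state the convergence rate is λ = (1 − α)(n + δ).
λ = (1 − 0.44) × 0.108 = 0.56 × 0.108 = 0.06048
Half-life = ln 2 / λ = 0.6931 / 0.06048 ≈ 11.46 years

half-life ≈ 11.5 years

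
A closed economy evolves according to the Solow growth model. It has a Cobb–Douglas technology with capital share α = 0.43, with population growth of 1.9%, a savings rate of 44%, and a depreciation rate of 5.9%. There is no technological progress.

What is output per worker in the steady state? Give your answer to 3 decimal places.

y* = 3.688

Steady state requires s·f(k) = (n + δ)·k, i.e. s·k^α = (n + δ)·k.
Dividing both sides by k: k^(1−α) = s / (n + δ).
k^0.57 = 0.44 / (0.019 + 0.059) = 0.44 / 0.078 = 5.6410
k* = 5.6410^(1/0.57) ≈ 20.8050
y* = (k*)^α = 20.8050^0.43 ≈ 3.6882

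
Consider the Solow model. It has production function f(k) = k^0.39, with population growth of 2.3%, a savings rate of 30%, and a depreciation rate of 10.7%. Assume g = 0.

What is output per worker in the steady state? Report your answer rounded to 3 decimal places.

y* ≈ 1.707

In steady state, investment equals break-even investment: s·k^α = (n + δ)·k.
Rearranging, k^(1−α) = s / (n + δ).
k^0.61 = 0.30 / (0.023 + 0.107) = 0.30 / 0.130 = 2.3077
k* = 2.3077^(1/0.61) ≈ 3.9389
y* = (k*)^α = 3.9389^0.39 ≈ 1.7069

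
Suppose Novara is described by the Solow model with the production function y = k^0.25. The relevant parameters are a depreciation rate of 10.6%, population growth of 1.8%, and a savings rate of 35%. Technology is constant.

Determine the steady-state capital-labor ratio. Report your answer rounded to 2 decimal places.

k* ≈ 3.99

In steady state, investment equals break-even investment: s·k^α = (n + δ)·k.
Dividing both sides by k: k^(1−α) = s / (n + δ).
k^0.75 = 0.35 / (0.018 + 0.106) = 0.35 / 0.124 = 2.8226
k* = 2.8226^(1/0.75) ≈ 3.9890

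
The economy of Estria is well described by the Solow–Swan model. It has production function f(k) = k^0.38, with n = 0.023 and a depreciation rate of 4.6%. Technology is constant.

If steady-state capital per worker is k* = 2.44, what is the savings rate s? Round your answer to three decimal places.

s ≈ 0.120

In steady state, investment equals break-even investment: s·k^α = (n + δ)·k.
So s / (n + δ) = (k*)^(1−α) = 2.44^0.62 = 1.7385.
Therefore s = 1.7385 × (n + δ) = 1.7385 × 0.069 = 0.1200.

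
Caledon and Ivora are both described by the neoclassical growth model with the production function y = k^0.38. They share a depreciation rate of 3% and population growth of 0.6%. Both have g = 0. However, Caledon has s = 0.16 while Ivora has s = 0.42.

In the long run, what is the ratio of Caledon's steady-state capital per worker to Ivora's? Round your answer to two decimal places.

ratio ≈ 0.21

Steady-state k* = [s/(n + δ)]^(1/(1−α)), so the ratio is [ (s_C/(n + δ)_C) / (s_I/(n + δ)_I) ]^1.6129.
s_C/(n + δ)_C = 0.16/0.036 = 4.4444; s_I/(n + δ)_I = 0.42/0.036 = 11.6667.
Ratio = (4.4444/11.6667)^1.6129 = 0.3809^1.6129 ≈ 0.2108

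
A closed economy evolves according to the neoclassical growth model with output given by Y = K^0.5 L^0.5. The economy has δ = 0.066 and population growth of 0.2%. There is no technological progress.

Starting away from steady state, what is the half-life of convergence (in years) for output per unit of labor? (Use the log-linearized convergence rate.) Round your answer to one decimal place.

half-life ≈ 20.4 years

Near the steady state the convergence rate is λ = (1 − α)(n + δ).
λ = (1 − 0.5) × 0.068 = 0.5 × 0.068 = 0.0340
Half-life = ln 2 / λ = 0.6931 / 0.0340 ≈ 20.39 years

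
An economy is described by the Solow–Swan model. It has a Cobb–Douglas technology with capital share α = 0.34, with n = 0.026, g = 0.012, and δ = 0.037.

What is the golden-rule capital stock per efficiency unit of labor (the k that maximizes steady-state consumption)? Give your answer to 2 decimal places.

k_gold ≈ 9.88

The golden rule sets f'(k) = n + g + δ, i.e. α·k^(α−1) = n + g + δ.
So k^(1−α) = α / (n + g + δ) = 0.34 / 0.075 = 4.5333.
k_gold = 4.5333^(1/0.66) ≈ 9.8757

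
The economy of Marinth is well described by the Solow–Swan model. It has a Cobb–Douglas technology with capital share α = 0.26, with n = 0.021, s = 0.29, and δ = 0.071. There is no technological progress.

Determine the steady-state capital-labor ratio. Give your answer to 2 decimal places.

At the steady state, Δk = 0, so s·k^α = (n + δ)·k.
Rearranging, k^(1−α) = s / (n + δ).
k^0.74 = 0.29 / (0.021 + 0.071) = 0.29 / 0.092 = 3.1522
k* = 3.1522^(1/0.74) ≈ 4.7185

k* ≈ 4.72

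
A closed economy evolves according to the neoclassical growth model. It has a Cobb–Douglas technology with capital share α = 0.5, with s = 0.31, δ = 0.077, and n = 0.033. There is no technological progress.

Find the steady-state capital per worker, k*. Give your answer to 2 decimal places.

k* = 7.94

Steady state requires s·f(k) = (n + δ)·k, i.e. s·k^α = (n + δ)·k.
Dividing both sides by k: k^(1−α) = s / (n + δ).
k^0.5 = 0.31 / (0.033 + 0.077) = 0.31 / 0.110 = 2.8182
k* = 2.8182^(1/0.5) ≈ 7.9423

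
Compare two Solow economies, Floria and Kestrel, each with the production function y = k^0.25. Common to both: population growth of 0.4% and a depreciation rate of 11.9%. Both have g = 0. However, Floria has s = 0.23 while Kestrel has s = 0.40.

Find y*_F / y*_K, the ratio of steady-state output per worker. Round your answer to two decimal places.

y*_F / y*_K ≈ 0.83

Steady-state y* = [s/(n + δ)]^(α/(1−α)), so the ratio is [ (s_F/(n + δ)_F) / (s_K/(n + δ)_K) ]^0.3333.
s_F/(n + δ)_F = 0.23/0.123 = 1.8699; s_K/(n + δ)_K = 0.40/0.123 = 3.2520.
Ratio = (1.8699/3.2520)^0.3333 = 0.5750^0.3333 ≈ 0.8316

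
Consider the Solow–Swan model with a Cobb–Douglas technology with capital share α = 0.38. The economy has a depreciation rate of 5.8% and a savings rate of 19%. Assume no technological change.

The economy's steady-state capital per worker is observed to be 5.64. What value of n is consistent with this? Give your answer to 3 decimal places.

n ≈ 0.007

At the steady state, Δk = 0, so s·k^α = (n + δ)·k.
So s / (n + δ) = (k*)^(1−α) = 5.64^0.62 = 2.9228.
Therefore n + δ = s / 2.9228 = 0.19 / 2.9228 = 0.0650, so n = 0.0650 − 0.058 = 0.0070.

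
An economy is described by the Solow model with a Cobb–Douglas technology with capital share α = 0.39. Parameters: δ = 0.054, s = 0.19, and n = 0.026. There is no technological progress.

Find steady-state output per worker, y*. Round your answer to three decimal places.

y* = 1.739

In steady state, investment equals break-even investment: s·k^α = (n + δ)·k.
Rearranging, k^(1−α) = s / (n + δ).
k^0.61 = 0.19 / (0.026 + 0.054) = 0.19 / 0.080 = 2.3750
k* = 2.3750^(1/0.61) ≈ 4.1290
y* = (k*)^α = 4.1290^0.39 ≈ 1.7385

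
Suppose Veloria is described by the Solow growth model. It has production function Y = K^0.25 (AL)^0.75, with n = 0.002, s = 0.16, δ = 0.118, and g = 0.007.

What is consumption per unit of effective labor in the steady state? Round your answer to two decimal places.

Steady state requires s·f(k) = (n + g + δ)·k, i.e. s·k^α = (n + g + δ)·k.
Rearranging, k^(1−α) = s / (n + g + δ).
k^0.75 = 0.16 / (0.002 + 0.007 + 0.118) = 0.16 / 0.127 = 1.2598
k* = 1.2598^(1/0.75) ≈ 1.3606
y* = (k*)^α = 1.3606^0.25 ≈ 1.0800
c* = (1 − s)·y* = (1 − 0.16) × 1.0800 ≈ 0.9072

c* ≈ 0.91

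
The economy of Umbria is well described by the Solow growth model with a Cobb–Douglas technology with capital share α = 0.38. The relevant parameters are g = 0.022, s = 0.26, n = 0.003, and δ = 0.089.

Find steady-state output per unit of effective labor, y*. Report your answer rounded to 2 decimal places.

At the steady state, Δk = 0, so s·k^α = (n + g + δ)·k.
Dividing both sides by k: k^(1−α) = s / (n + g + δ).
k^0.62 = 0.26 / (0.003 + 0.022 + 0.089) = 0.26 / 0.114 = 2.2807
k* = 2.2807^(1/0.62) ≈ 3.7803
y* = (k*)^α = 3.7803^0.38 ≈ 1.6575

y* = 1.66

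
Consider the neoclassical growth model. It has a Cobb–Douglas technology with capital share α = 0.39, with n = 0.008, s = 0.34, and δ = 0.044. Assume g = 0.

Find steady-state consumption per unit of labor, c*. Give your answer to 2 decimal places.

c* = 2.19

Steady state requires s·f(k) = (n + δ)·k, i.e. s·k^α = (n + δ)·k.
Rearranging, k^(1−α) = s / (n + δ).
k^0.61 = 0.34 / (0.008 + 0.044) = 0.34 / 0.052 = 6.5385
k* = 6.5385^(1/0.61) ≈ 21.7195
y* = (k*)^α = 21.7195^0.39 ≈ 3.3218
c* = (1 − s)·y* = (1 − 0.34) × 3.3218 ≈ 2.1924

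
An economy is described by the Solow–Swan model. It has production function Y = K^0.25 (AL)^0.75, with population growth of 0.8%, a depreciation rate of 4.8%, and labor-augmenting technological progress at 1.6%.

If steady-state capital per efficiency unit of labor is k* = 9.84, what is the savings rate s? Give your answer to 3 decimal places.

Steady state requires s·f(k) = (n + g + δ)·k, i.e. s·k^α = (n + g + δ)·k.
So s / (n + g + δ) = (k*)^(1−α) = 9.84^0.75 = 5.5558.
Therefore s = 5.5558 × (n + g + δ) = 5.5558 × 0.072 = 0.4000.

s ≈ 0.400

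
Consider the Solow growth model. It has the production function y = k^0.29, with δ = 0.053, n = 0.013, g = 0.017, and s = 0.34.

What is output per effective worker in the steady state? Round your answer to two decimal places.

y* ≈ 1.78

Steady state requires s·f(k) = (n + g + δ)·k, i.e. s·k^α = (n + g + δ)·k.
Rearranging, k^(1−α) = s / (n + g + δ).
k^0.71 = 0.34 / (0.013 + 0.017 + 0.053) = 0.34 / 0.083 = 4.0964
k* = 4.0964^(1/0.71) ≈ 7.2868
y* = (k*)^α = 7.2868^0.29 ≈ 1.7788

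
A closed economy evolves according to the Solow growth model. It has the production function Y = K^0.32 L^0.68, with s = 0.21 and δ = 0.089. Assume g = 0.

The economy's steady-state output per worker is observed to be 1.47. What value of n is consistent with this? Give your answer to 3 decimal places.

In steady state, investment equals break-even investment: s·k^α = (n + δ)·k.
Since y* = [s/(n + δ)]^(α/(1−α)), we have s/(n + δ) = (y*)^((1−α)/α) = 1.47^2.125 = 2.2675.
Therefore n + δ = s / 2.2675 = 0.21 / 2.2675 = 0.0926, so n = 0.0926 − 0.089 = 0.0036.

n ≈ 0.004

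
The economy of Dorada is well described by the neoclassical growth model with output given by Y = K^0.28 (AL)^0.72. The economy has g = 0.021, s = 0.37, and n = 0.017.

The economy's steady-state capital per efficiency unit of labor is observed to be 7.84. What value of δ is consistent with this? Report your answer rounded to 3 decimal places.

δ ≈ 0.046

In steady state, investment equals break-even investment: s·k^α = (n + g + δ)·k.
So s / (n + g + δ) = (k*)^(1−α) = 7.84^0.72 = 4.4046.
Therefore n + g + δ = s / 4.4046 = 0.37 / 4.4046 = 0.0840, so δ = 0.0840 − 0.038 = 0.0460.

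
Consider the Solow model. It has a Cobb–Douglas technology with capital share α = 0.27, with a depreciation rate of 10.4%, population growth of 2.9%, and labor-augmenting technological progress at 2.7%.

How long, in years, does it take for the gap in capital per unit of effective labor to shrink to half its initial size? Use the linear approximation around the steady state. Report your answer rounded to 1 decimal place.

Near the steady state the convergence rate is λ = (1 − α)(n + g + δ).
λ = (1 − 0.27) × 0.160 = 0.73 × 0.160 = 0.1168
Half-life = ln 2 / λ = 0.6931 / 0.1168 ≈ 5.93 years

about 5.9 years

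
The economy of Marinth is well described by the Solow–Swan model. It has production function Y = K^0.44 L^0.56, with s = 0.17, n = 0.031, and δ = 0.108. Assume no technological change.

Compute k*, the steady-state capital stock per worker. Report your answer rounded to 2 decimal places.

k* = 1.43

In steady state, investment equals break-even investment: s·k^α = (n + δ)·k.
Rearranging, k^(1−α) = s / (n + δ).
k^0.56 = 0.17 / (0.031 + 0.108) = 0.17 / 0.139 = 1.2230
k* = 1.2230^(1/0.56) ≈ 1.4326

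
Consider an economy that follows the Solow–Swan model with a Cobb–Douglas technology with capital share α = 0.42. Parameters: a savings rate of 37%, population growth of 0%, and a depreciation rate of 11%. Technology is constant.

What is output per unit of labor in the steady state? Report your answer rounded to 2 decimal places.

At the steady state, Δk = 0, so s·k^α = (n + δ)·k.
Rearranging, k^(1−α) = s / (n + δ).
k^0.58 = 0.37 / (0.000 + 0.110) = 0.37 / 0.110 = 3.3636
k* = 3.3636^(1/0.58) ≈ 8.0962
y* = (k*)^α = 8.0962^0.42 ≈ 2.4070

y* = 2.41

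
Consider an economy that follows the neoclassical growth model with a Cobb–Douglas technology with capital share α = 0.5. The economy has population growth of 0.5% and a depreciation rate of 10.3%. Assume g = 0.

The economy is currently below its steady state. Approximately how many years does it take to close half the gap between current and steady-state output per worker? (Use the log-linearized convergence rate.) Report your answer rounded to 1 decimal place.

about 12.8 years

Near the steady state the convergence rate is λ = (1 − α)(n + δ).
λ = (1 − 0.5) × 0.108 = 0.5 × 0.108 = 0.0540
Half-life = ln 2 / λ = 0.6931 / 0.0540 ≈ 12.84 years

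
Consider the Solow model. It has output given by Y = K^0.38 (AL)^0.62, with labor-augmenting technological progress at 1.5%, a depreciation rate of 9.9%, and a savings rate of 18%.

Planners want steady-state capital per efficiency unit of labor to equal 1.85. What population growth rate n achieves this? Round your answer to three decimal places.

Steady state requires s·f(k) = (n + g + δ)·k, i.e. s·k^α = (n + g + δ)·k.
So s / (n + g + δ) = (k*)^(1−α) = 1.85^0.62 = 1.4644.
Therefore n + g + δ = s / 1.4644 = 0.18 / 1.4644 = 0.1229, so n = 0.1229 − 0.114 = 0.0089.

n ≈ 0.009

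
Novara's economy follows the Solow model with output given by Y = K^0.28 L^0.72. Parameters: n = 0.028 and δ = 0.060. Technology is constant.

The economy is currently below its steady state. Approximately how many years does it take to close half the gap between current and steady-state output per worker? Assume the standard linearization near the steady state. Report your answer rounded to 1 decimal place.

Near the steady state the convergence rate is λ = (1 − α)(n + δ).
λ = (1 − 0.28) × 0.088 = 0.72 × 0.088 = 0.06336
Half-life = ln 2 / λ = 0.6931 / 0.06336 ≈ 10.94 years

half-life ≈ 10.9 years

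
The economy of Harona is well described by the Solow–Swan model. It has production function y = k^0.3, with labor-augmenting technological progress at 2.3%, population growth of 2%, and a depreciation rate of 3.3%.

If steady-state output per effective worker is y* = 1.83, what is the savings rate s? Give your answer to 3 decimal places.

Steady state requires s·f(k) = (n + g + δ)·k, i.e. s·k^α = (n + g + δ)·k.
Since y* = [s/(n + g + δ)]^(α/(1−α)), we have s/(n + g + δ) = (y*)^((1−α)/α) = 1.83^2.3333 = 4.0962.
Therefore s = 4.0962 × (n + g + δ) = 4.0962 × 0.076 = 0.3113.

s ≈ 0.311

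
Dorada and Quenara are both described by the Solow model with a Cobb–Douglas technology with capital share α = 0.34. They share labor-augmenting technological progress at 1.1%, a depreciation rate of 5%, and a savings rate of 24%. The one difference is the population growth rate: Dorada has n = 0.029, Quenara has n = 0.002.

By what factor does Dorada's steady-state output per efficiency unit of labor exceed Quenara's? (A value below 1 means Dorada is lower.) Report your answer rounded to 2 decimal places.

y*_D / y*_Q ≈ 0.83

Steady-state y* = [s/(n + g + δ)]^(α/(1−α)), so the ratio is [ (s_D/(n + g + δ)_D) / (s_Q/(n + g + δ)_Q) ]^0.5152.
s_D/(n + g + δ)_D = 0.24/0.090 = 2.6667; s_Q/(n + g + δ)_Q = 0.24/0.063 = 3.8095.
Ratio = (2.6667/3.8095)^0.5152 = 0.7000^0.5152 ≈ 0.8321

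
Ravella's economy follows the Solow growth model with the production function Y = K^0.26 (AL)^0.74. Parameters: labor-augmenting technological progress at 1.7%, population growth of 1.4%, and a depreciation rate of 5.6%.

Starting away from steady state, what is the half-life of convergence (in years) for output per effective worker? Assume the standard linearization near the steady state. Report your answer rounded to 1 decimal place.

t_½ ≈ 10.8 years

Near the steady state the convergence rate is λ = (1 − α)(n + g + δ).
λ = (1 − 0.26) × 0.087 = 0.74 × 0.087 = 0.06438
Half-life = ln 2 / λ = 0.6931 / 0.06438 ≈ 10.77 years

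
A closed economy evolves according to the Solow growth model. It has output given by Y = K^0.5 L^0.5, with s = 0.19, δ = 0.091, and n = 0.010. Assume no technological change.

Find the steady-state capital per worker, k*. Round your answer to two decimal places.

k* ≈ 3.54

At the steady state, Δk = 0, so s·k^α = (n + δ)·k.
Rearranging, k^(1−α) = s / (n + δ).
k^0.5 = 0.19 / (0.010 + 0.091) = 0.19 / 0.101 = 1.8812
k* = 1.8812^(1/0.5) ≈ 3.5389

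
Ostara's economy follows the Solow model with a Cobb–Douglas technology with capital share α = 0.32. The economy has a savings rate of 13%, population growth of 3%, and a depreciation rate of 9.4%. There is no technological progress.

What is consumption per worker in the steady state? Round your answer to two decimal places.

At the steady state, Δk = 0, so s·k^α = (n + δ)·k.
Rearranging, k^(1−α) = s / (n + δ).
k^0.68 = 0.13 / (0.030 + 0.094) = 0.13 / 0.124 = 1.0484
k* = 1.0484^(1/0.68) ≈ 1.0720
y* = (k*)^α = 1.0720^0.32 ≈ 1.0225
c* = (1 − s)·y* = (1 − 0.13) × 1.0225 ≈ 0.8896

c* = 0.89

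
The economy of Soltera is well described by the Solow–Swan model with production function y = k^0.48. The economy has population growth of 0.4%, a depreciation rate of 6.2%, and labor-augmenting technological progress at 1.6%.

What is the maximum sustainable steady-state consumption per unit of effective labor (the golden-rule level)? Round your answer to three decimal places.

c_gold ≈ 2.657

At the golden rule, f'(k) = n + g + δ, so α·k^(α−1) = n + g + δ and k_gold = (α/(n + g + δ))^(1/(1−α)).
k_gold = (0.48/0.082)^(1/0.52) = 5.8537^1.9231 ≈ 29.9120
c_gold = f(k_gold) − (n + g + δ)·k_gold = 5.1098 − 0.082×29.9120 ≈ 2.6570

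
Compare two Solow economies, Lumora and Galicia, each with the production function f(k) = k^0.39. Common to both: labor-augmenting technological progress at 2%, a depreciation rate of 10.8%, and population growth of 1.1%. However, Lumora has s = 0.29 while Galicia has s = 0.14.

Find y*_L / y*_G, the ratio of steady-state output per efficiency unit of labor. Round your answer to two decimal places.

Steady-state y* = [s/(n + g + δ)]^(α/(1−α)), so the ratio is [ (s_L/(n + g + δ)_L) / (s_G/(n + g + δ)_G) ]^0.6393.
s_L/(n + g + δ)_L = 0.29/0.139 = 2.0863; s_G/(n + g + δ)_G = 0.14/0.139 = 1.0072.
Ratio = (2.0863/1.0072)^0.6393 = 2.0714^0.6393 ≈ 1.5929

ratio ≈ 1.59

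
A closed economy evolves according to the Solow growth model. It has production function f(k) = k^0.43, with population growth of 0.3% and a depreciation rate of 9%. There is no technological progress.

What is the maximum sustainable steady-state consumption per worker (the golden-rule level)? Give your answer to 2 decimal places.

At the golden rule, f'(k) = n + δ, so α·k^(α−1) = n + δ and k_gold = (α/(n + δ))^(1/(1−α)).
k_gold = (0.43/0.093)^(1/0.57) = 4.6237^1.7544 ≈ 14.6777
c_gold = f(k_gold) − (n + δ)·k_gold = 3.1744 − 0.093×14.6777 ≈ 1.8094

c_gold ≈ 1.81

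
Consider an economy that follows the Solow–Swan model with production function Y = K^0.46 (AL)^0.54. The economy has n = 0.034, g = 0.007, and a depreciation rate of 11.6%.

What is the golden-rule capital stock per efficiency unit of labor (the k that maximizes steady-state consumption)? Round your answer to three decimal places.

k_gold ≈ 7.321

The golden rule sets f'(k) = n + g + δ, i.e. α·k^(α−1) = n + g + δ.
So k^(1−α) = α / (n + g + δ) = 0.46 / 0.157 = 2.9299.
k_gold = 2.9299^(1/0.54) ≈ 7.3205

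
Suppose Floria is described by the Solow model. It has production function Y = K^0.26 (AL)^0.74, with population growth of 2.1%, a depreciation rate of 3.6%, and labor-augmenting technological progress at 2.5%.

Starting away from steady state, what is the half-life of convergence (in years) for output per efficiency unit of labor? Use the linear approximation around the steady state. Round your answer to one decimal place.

Near the steady state the convergence rate is λ = (1 − α)(n + g + δ).
λ = (1 − 0.26) × 0.082 = 0.74 × 0.082 = 0.06068
Half-life = ln 2 / λ = 0.6931 / 0.06068 ≈ 11.42 years

t_½ ≈ 11.4 years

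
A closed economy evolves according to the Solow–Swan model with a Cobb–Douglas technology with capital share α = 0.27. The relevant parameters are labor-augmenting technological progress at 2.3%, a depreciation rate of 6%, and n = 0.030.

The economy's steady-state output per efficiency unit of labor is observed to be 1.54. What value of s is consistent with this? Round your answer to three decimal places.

Steady state requires s·f(k) = (n + g + δ)·k, i.e. s·k^α = (n + g + δ)·k.
Since y* = [s/(n + g + δ)]^(α/(1−α)), we have s/(n + g + δ) = (y*)^((1−α)/α) = 1.54^2.7037 = 3.2137.
Therefore s = 3.2137 × (n + g + δ) = 3.2137 × 0.113 = 0.3631.

s ≈ 0.363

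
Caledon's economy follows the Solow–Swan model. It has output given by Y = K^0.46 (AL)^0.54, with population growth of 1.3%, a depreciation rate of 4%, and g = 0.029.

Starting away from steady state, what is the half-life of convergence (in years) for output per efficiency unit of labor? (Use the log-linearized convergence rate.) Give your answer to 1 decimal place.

Near the steady state the convergence rate is λ = (1 − α)(n + g + δ).
λ = (1 − 0.46) × 0.082 = 0.54 × 0.082 = 0.04428
Half-life = ln 2 / λ = 0.6931 / 0.04428 ≈ 15.65 years

about 15.7 years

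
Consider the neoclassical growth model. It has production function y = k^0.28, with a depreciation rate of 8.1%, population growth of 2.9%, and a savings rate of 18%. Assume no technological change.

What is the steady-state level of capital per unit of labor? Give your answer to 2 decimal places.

k* ≈ 1.98

In steady state, investment equals break-even investment: s·k^α = (n + δ)·k.
Dividing both sides by k: k^(1−α) = s / (n + δ).
k^0.72 = 0.18 / (0.029 + 0.081) = 0.18 / 0.110 = 1.6364
k* = 1.6364^(1/0.72) ≈ 1.9818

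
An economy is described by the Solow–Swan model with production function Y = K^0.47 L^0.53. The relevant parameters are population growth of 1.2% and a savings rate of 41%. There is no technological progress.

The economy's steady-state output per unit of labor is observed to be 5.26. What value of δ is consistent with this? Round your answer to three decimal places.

δ ≈ 0.051

At the steady state, Δk = 0, so s·k^α = (n + δ)·k.
Since y* = [s/(n + δ)]^(α/(1−α)), we have s/(n + δ) = (y*)^((1−α)/α) = 5.26^1.1277 = 6.5021.
Therefore n + δ = s / 6.5021 = 0.41 / 6.5021 = 0.0631, so δ = 0.0631 − 0.012 = 0.0511.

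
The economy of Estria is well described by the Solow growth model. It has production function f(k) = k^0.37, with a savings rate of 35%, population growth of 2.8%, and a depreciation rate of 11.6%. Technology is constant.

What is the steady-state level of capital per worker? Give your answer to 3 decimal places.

k* = 4.095

At the steady state, Δk = 0, so s·k^α = (n + δ)·k.
Rearranging, k^(1−α) = s / (n + δ).
k^0.63 = 0.35 / (0.028 + 0.116) = 0.35 / 0.144 = 2.4306
k* = 2.4306^(1/0.63) ≈ 4.0949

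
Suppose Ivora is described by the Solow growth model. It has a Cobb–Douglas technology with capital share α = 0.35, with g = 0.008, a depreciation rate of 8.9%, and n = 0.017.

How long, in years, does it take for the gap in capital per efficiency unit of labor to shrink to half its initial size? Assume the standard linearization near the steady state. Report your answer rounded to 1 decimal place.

Near the steady state the convergence rate is λ = (1 − α)(n + g + δ).
λ = (1 − 0.35) × 0.114 = 0.65 × 0.114 = 0.0741
Half-life = ln 2 / λ = 0.6931 / 0.0741 ≈ 9.35 years

t_½ ≈ 9.4 years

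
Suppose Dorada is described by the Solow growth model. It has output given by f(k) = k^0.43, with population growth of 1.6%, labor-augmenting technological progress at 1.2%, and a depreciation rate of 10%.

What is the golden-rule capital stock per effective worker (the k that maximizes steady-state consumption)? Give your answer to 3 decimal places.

k_gold ≈ 8.380

The golden rule sets f'(k) = n + g + δ, i.e. α·k^(α−1) = n + g + δ.
So k^(1−α) = α / (n + g + δ) = 0.43 / 0.128 = 3.3594.
k_gold = 3.3594^(1/0.57) ≈ 8.3804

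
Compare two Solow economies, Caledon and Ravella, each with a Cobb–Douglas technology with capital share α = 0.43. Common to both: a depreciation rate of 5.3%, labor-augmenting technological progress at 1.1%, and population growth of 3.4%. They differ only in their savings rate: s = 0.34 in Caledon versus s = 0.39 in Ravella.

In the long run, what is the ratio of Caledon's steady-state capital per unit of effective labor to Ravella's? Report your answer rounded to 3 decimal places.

k*_C / k*_R ≈ 0.786

Steady-state k* = [s/(n + g + δ)]^(1/(1−α)), so the ratio is [ (s_C/(n + g + δ)_C) / (s_R/(n + g + δ)_R) ]^1.7544.
s_C/(n + g + δ)_C = 0.34/0.098 = 3.4694; s_R/(n + g + δ)_R = 0.39/0.098 = 3.9796.
Ratio = (3.4694/3.9796)^1.7544 = 0.8718^1.7544 ≈ 0.7861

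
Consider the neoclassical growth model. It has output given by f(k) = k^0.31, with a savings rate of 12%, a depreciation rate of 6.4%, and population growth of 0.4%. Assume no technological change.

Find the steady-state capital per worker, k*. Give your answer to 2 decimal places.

k* ≈ 2.28

In steady state, investment equals break-even investment: s·k^α = (n + δ)·k.
Dividing both sides by k: k^(1−α) = s / (n + δ).
k^0.69 = 0.12 / (0.004 + 0.064) = 0.12 / 0.068 = 1.7647
k* = 1.7647^(1/0.69) ≈ 2.2777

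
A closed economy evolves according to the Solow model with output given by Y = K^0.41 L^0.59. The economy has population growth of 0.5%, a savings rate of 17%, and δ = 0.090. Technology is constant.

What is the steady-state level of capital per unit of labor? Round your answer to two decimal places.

k* ≈ 2.68

Steady state requires s·f(k) = (n + δ)·k, i.e. s·k^α = (n + δ)·k.
Dividing both sides by k: k^(1−α) = s / (n + δ).
k^0.59 = 0.17 / (0.005 + 0.090) = 0.17 / 0.095 = 1.7895
k* = 1.7895^(1/0.59) ≈ 2.6814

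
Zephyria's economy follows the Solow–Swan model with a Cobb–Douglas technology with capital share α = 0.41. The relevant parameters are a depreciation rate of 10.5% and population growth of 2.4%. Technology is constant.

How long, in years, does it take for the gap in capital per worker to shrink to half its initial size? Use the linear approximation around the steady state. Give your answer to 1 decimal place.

t_½ ≈ 9.1 years

Near the steady state the convergence rate is λ = (1 − α)(n + δ).
λ = (1 − 0.41) × 0.129 = 0.59 × 0.129 = 0.07611
Half-life = ln 2 / λ = 0.6931 / 0.07611 ≈ 9.11 years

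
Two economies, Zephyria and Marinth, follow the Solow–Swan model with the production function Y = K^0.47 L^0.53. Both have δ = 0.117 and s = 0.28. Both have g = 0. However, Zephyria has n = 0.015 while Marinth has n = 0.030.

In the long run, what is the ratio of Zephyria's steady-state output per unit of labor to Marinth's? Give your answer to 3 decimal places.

Steady-state y* = [s/(n + δ)]^(α/(1−α)), so the ratio is [ (s_Z/(n + δ)_Z) / (s_M/(n + δ)_M) ]^0.8868.
s_Z/(n + δ)_Z = 0.28/0.132 = 2.1212; s_M/(n + δ)_M = 0.28/0.147 = 1.9048.
Ratio = (2.1212/1.9048)^0.8868 = 1.1136^0.8868 ≈ 1.1001

y*_Z / y*_M ≈ 1.100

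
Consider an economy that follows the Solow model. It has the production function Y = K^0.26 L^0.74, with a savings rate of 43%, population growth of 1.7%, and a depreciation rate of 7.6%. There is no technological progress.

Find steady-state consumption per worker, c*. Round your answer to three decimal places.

c* = 0.976

Steady state requires s·f(k) = (n + δ)·k, i.e. s·k^α = (n + δ)·k.
Dividing both sides by k: k^(1−α) = s / (n + δ).
k^0.74 = 0.43 / (0.017 + 0.076) = 0.43 / 0.093 = 4.6237
k* = 4.6237^(1/0.74) ≈ 7.9183
y* = (k*)^α = 7.9183^0.26 ≈ 1.7126
c* = (1 − s)·y* = (1 − 0.43) × 1.7126 ≈ 0.9762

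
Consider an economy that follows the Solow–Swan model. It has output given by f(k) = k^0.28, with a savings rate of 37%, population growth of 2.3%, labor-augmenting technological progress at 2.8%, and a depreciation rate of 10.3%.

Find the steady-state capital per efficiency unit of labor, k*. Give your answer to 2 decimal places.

In steady state, investment equals break-even investment: s·k^α = (n + g + δ)·k.
Dividing both sides by k: k^(1−α) = s / (n + g + δ).
k^0.72 = 0.37 / (0.023 + 0.028 + 0.103) = 0.37 / 0.154 = 2.4026
k* = 2.4026^(1/0.72) ≈ 3.3785

k* ≈ 3.38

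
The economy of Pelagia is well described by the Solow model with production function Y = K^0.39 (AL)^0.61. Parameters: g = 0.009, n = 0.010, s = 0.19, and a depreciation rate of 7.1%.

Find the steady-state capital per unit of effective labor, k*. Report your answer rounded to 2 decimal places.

k* = 3.40

At the steady state, Δk = 0, so s·k^α = (n + g + δ)·k.
Rearranging, k^(1−α) = s / (n + g + δ).
k^0.61 = 0.19 / (0.010 + 0.009 + 0.071) = 0.19 / 0.090 = 2.1111
k* = 2.1111^(1/0.61) ≈ 3.4039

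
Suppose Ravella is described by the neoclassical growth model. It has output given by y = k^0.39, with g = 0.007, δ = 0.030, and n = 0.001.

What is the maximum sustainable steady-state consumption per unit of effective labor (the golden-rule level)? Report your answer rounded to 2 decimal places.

c_gold ≈ 2.70

At the golden rule, f'(k) = n + g + δ, so α·k^(α−1) = n + g + δ and k_gold = (α/(n + g + δ))^(1/(1−α)).
k_gold = (0.39/0.038)^(1/0.61) = 10.2632^1.6393 ≈ 45.4774
c_gold = f(k_gold) − (n + g + δ)·k_gold = 4.4314 − 0.038×45.4774 ≈ 2.7033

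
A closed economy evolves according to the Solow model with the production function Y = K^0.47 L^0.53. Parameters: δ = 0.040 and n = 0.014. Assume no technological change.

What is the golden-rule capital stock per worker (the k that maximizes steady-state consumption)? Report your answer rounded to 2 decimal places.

The golden rule sets f'(k) = n + δ, i.e. α·k^(α−1) = n + δ.
So k^(1−α) = α / (n + δ) = 0.47 / 0.054 = 8.7037.
k_gold = 8.7037^(1/0.53) ≈ 59.2961

k_gold ≈ 59.30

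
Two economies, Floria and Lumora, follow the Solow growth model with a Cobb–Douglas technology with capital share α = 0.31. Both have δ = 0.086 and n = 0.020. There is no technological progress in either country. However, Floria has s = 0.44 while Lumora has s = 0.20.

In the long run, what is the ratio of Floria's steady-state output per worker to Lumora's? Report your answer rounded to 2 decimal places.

ratio ≈ 1.43

Steady-state y* = [s/(n + δ)]^(α/(1−α)), so the ratio is [ (s_F/(n + δ)_F) / (s_L/(n + δ)_L) ]^0.4493.
s_F/(n + δ)_F = 0.44/0.106 = 4.1509; s_L/(n + δ)_L = 0.20/0.106 = 1.8868.
Ratio = (4.1509/1.8868)^0.4493 = 2.2000^0.4493 ≈ 1.4251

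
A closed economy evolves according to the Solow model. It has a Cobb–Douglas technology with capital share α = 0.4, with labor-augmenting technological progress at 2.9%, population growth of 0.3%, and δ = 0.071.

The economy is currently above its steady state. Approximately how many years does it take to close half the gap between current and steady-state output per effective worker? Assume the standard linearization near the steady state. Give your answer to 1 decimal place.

half-life ≈ 11.2 years

Near the steady state the convergence rate is λ = (1 − α)(n + g + δ).
λ = (1 − 0.4) × 0.103 = 0.6 × 0.103 = 0.0618
Half-life = ln 2 / λ = 0.6931 / 0.0618 ≈ 11.22 years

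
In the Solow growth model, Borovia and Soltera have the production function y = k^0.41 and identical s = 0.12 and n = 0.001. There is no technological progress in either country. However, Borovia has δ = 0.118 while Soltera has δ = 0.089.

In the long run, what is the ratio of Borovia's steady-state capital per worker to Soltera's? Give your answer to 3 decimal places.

ratio ≈ 0.623

Steady-state k* = [s/(n + δ)]^(1/(1−α)), so the ratio is [ (s_B/(n + δ)_B) / (s_S/(n + δ)_S) ]^1.6949.
s_B/(n + δ)_B = 0.12/0.119 = 1.0084; s_S/(n + δ)_S = 0.12/0.090 = 1.3333.
Ratio = (1.0084/1.3333)^1.6949 = 0.7563^1.6949 ≈ 0.6229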